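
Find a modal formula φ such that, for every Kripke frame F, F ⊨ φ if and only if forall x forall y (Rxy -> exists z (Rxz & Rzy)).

□□s → □s

The condition is density. The C4 schema □□s → □s defines it.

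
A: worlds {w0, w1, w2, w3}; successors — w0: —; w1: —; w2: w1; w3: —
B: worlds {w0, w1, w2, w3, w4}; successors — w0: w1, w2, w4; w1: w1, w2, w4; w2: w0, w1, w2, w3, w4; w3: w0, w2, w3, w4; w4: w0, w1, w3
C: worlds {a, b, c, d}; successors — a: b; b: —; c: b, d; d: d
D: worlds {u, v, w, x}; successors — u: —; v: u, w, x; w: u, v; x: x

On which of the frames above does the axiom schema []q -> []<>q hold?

B

This is the axiom for a generalized confluence (Geach) condition; its first-order frame correspondent is forall x forall z (xRz -> exists w (xRw & zRw)).
A: fails — w2Rw1 but no w with w2Rw and w1Rw.
B: ✓.
C: fails — aRb but no w with aRw and bRw.
D: fails — vRu but no t with vRt and uRt.
Valid on: B.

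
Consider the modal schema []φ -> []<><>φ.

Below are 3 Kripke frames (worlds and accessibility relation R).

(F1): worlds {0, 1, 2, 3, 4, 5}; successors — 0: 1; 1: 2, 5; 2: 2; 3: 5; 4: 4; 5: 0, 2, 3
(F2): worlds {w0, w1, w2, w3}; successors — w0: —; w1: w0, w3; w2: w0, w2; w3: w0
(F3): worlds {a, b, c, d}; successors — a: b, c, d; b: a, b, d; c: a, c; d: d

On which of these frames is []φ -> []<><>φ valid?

(F3)

This is the axiom for a generalized confluence (Geach) condition; its first-order frame correspondent is forall x forall z (xRz -> exists w (xRw & z R^2 w)).
(F1): fails — 0R1 but no w with 0Rw and 1R²w.
(F2): fails — w1Rw0 but no w with w1Rw and w0R²w.
(F3): satisfies the condition.
Valid on: (F3).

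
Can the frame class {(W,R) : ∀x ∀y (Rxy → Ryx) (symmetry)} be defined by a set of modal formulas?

Definable; p → □◇p defines it

Yes: it is symmetry, defined by the B schema p → □◇p.
Suppose p→□◇p is valid. Take Rxy and set V(p)={x}. Then p at x, so □◇p at x, so ◇p at y, so some z with Ryz has p; z=x, i.e. Ryx.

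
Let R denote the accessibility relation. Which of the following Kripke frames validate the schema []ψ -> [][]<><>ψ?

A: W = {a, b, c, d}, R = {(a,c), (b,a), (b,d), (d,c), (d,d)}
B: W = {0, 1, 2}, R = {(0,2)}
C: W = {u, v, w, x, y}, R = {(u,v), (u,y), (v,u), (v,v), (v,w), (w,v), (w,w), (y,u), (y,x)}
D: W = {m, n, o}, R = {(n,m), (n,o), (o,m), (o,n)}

B

This is the axiom for a generalized confluence (Geach) condition; its first-order frame correspondent is forall x forall z (x R^2 z -> exists w (xRw & z R^2 w)).
A: fails — bR²c but no w with bRw and cR²w.
B: ✓.
C: fails — uR²x but no t with uRt and xR²t.
D: fails — nR²m but no w with nRw and mR²w.
Valid on: B.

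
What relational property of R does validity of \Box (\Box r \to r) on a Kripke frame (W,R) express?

shift-reflexivity

Suppose □(□r→r) is valid. Take Rxy and set V(r)={w : Ryw}. Then at y, □r holds; since □(□r→r) at x, □r→r at y, so r at y, i.e. Ryy.
Conversely, any frame satisfying \forall x \forall y (Rxy \to Ryy) validates the schema.
Frame condition: \forall x \forall y (Rxy \to Ryy).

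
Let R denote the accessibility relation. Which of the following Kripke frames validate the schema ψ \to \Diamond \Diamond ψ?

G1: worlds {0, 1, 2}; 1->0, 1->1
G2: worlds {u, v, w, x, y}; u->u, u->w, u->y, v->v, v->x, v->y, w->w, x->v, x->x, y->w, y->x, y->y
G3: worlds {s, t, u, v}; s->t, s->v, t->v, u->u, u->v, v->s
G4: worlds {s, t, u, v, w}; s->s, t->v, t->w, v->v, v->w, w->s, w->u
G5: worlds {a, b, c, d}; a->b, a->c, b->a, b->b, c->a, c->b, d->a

This is the axiom for a generalized confluence (Geach) condition; its first-order frame correspondent is \forall x \exists w (x = w \wedge x R^2 w).
G1: fails — at 0 but no w with 0=w and 0R²w.
G2: ✓.
G3: fails — at t but no w with t=w and tR²w.
G4: fails — at t but no w* with t=w* and tR²w*.
G5: fails — at d but no w with d=w and dR²w.
Valid on: G2.

G2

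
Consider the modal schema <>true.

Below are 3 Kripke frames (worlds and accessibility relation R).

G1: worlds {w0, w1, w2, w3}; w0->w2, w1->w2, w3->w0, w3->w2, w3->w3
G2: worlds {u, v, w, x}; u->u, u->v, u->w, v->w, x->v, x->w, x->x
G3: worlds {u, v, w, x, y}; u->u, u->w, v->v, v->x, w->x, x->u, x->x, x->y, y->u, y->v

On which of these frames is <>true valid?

This is the axiom for seriality; its first-order frame correspondent is forall x exists y Rxy.
G1: fails — world w2 has no successor.
G2: fails — world w has no successor.
G3: satisfies the condition.
Valid on: G3.

G3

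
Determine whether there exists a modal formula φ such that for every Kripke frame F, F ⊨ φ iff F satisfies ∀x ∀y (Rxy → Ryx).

Yes — defined by p → □◇p

This is a Sahlqvist condition; the B axiom p → □◇p defines it.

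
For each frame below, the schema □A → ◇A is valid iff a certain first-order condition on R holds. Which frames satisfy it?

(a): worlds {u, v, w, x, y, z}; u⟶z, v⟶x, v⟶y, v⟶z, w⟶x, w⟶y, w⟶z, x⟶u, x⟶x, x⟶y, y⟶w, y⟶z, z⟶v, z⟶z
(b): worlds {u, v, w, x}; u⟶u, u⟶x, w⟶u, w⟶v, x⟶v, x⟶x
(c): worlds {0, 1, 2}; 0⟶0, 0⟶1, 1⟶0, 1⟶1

(a)

This is the axiom for seriality; its first-order frame correspondent is ∀x ∃y Rxy.
(a): satisfies the condition.
(b): fails — world v has no successor.
(c): fails — world 2 has no successor.
Valid on: (a).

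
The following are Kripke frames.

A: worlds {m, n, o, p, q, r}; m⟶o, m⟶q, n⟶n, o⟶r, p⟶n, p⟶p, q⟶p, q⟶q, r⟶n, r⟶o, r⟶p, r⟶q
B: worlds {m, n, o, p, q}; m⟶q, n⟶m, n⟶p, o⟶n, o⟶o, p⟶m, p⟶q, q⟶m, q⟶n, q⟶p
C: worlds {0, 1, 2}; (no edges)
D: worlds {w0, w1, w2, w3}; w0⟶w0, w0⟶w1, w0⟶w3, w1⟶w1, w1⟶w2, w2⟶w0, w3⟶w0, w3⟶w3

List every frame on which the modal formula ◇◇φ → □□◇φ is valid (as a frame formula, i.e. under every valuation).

This is the axiom for a generalized confluence (Geach) condition; its first-order frame correspondent is ∀x ∀y ∀z ((xR²y ∧ xR²z) → ∃w (y = w ∧ zRw)).
A: fails — mR²q, mR²p but no w with q=w and pRw.
B: fails — mR²m, mR²m but no w with m=w and mRw.
C: satisfies the condition.
D: fails — w0R²w0, w0R²w1 but no w with w0=w and w1Rw.
Valid on: C.

C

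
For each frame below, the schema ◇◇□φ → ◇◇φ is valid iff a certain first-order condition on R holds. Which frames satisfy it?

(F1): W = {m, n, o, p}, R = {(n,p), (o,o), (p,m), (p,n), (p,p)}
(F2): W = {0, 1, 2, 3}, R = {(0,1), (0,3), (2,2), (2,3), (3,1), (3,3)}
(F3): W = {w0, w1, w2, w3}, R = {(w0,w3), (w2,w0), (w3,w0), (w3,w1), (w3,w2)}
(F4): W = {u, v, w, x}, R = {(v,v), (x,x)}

(F4)

The schema corresponds to a generalized confluence (Geach) condition: ∀x ∀y (xR²y → ∃w (yRw ∧ xR²w)).
(F1): fails — nR²m but no w with mRw and nR²w.
(F2): fails — 0R²1 but no w with 1Rw and 0R²w.
(F3): fails — w0R²w0 but no w with w0Rw and w0R²w.
(F4): condition met.
Valid on: (F4).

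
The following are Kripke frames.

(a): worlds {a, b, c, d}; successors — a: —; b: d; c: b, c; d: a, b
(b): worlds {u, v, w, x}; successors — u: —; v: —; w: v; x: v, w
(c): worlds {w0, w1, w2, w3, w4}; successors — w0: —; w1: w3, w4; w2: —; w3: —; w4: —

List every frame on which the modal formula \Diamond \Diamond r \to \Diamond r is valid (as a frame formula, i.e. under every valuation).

(b), (c)

Frame correspondent (Sahlqvist): \forall x \forall y \forall z (Rxy \wedge Ryz \to Rxz) — i.e. transitivity.
(a): fails — Rcb and Rbd but not Rcd.
(b): holds.
(c): holds.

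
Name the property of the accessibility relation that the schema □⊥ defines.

□⊥ is valid iff no world has any successor (otherwise □⊥ fails at any world with one).

Emptiness of R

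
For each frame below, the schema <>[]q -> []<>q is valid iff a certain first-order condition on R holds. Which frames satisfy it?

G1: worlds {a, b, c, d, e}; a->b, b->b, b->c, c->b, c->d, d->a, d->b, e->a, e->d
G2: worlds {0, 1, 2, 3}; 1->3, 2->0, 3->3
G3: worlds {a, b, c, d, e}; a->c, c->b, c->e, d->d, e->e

This is the axiom for convergence; its first-order frame correspondent is forall x forall y forall z (Rxy & Rxz -> exists w (Ryw & Rzw)).
G1: satisfies the condition.
G2: fails — R20 and R20 but 0 and 0 have no common successor.
G3: fails — Rcb and Rcb but b and b have no common successor.

G1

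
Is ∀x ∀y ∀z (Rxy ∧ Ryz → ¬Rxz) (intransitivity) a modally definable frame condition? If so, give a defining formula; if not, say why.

Not modally definable

If a class were modally definable it would be closed under surjective bounded morphisms (Goldblatt–Thomason).
The 3-cycle (worlds 0,1,2 with 0→1→2→0) is intransitive. Mapping every world to a single reflexive point • is a surjective bounded morphism; the reflexive point is not intransitive (R••∧R•• but R••).
Hence intransitivity is not modally definable.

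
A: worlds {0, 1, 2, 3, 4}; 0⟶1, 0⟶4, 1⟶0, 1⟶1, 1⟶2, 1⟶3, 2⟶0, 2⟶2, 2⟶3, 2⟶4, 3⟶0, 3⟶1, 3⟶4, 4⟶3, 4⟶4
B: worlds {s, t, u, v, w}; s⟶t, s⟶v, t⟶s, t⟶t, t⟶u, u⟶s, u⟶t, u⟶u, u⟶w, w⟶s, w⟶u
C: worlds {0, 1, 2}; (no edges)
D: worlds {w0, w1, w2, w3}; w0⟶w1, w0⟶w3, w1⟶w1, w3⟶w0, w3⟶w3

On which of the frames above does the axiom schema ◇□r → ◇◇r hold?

A, C, D

This is the axiom for a generalized confluence (Geach) condition; its first-order frame correspondent is ∀x ∀y (xRy → ∃w (yRw ∧ xR²w)).
A: condition met.
B: fails — sRv but no w* with vRw* and sR²w*.
C: condition met.
D: condition met.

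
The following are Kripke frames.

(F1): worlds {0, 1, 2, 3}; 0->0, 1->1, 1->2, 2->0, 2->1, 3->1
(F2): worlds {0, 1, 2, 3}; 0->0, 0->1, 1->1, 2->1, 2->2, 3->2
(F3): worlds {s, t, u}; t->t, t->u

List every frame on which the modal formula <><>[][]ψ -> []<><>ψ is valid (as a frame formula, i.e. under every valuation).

This is the axiom for a generalized confluence (Geach) condition; its first-order frame correspondent is forall x forall y forall z ((x R^2 y & xRz) -> exists w (y R^2 w & z R^2 w)).
(F1): holds.
(F2): holds.
(F3): fails — tR²t, tRu but no w with tR²w and uR²w.
Valid on: (F1), (F2).

(F1), (F2)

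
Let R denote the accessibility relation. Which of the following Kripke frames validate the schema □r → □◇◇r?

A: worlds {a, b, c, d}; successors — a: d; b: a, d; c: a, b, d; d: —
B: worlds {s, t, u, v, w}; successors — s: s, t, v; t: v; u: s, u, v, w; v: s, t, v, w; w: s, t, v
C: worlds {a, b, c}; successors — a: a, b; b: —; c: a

This is the axiom for a generalized confluence (Geach) condition; its first-order frame correspondent is ∀x ∀z (xRz → ∃w (xRw ∧ zR²w)).
A: fails — aRd but no w with aRw and dR²w.
B: ✓.
C: fails — aRb but no w with aRw and bR²w.
Valid on: B.

B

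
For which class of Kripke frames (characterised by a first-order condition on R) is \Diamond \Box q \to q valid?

Equivalently (dual form): q → □◇q.
Suppose q→□◇q is valid. Take Rxy and set V(q)={x}. Then q at x, so □◇q at x, so ◇q at y, so some z with Ryz has q; z=x, i.e. Ryx.

symmetry: \forall x \forall y (Rxy \to Ryx)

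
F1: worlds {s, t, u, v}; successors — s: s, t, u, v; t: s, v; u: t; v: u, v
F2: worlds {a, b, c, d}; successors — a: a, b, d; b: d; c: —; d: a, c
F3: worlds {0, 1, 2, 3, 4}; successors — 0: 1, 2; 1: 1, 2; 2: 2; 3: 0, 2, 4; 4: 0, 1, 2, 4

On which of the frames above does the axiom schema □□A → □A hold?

This is the axiom for density; its first-order frame correspondent is ∀x ∀y (Rxy → ∃z (Rxz ∧ Rzy)).
F1: fails — Rut but no z with Ruz and Rzt.
F2: fails — Rdc but no z with Rdz and Rzc.
F3: condition met.
Valid on: F3.

F3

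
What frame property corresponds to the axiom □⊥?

□⊥ is valid iff no world has any successor (otherwise □⊥ fails at any world with one).
The converse is a direct semantic check.
So the correspondent is emptiness of R.

emptiness of R: ∀x ∀y ¬Rxy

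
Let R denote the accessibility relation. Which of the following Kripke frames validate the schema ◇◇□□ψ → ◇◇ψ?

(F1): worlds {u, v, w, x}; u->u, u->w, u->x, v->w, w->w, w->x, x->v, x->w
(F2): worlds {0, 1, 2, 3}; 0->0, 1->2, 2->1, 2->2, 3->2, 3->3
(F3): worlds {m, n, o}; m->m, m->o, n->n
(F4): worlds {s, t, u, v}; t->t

(F1), (F2), (F4)

The schema corresponds to a generalized confluence (Geach) condition: ∀x ∀y (xR²y → ∃w (yR²w ∧ xR²w)).
(F1): condition met.
(F2): condition met.
(F3): fails — mR²o but no w with oR²w and mR²w.
(F4): condition met.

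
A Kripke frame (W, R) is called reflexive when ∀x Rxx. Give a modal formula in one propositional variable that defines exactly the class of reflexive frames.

A defining formula is □q → q (the T axiom).

□q → q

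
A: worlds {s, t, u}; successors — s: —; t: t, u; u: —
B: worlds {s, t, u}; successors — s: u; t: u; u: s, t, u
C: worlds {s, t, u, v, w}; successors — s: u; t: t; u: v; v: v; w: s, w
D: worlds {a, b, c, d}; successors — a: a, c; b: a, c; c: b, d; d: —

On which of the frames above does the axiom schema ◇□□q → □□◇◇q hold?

Frame correspondent (Sahlqvist): ∀x ∀y ∀z ((xRy ∧ xR²z) → ∃w (yR²w ∧ zR²w)) — i.e. a generalized confluence (Geach) condition.
A: fails — tRt, tR²u but no w with tR²w and uR²w.
B: holds.
C: fails — wRs, wR²w but no w* with sR²w* and wR²w*.
D: fails — aRa, aR²d but no w with aR²w and dR²w.
Valid on: B.

B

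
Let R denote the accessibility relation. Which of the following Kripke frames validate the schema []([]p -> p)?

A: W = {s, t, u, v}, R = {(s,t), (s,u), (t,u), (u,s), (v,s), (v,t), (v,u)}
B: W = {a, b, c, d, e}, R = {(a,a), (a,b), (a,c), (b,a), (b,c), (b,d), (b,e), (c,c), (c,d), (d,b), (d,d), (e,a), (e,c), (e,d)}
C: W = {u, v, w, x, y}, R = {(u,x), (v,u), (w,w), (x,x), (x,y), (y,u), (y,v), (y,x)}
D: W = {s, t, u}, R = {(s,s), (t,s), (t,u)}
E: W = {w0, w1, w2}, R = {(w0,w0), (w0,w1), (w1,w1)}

Frame correspondent (Sahlqvist): forall x forall y (Rxy -> Ryy) — i.e. shift-reflexivity.
A: fails — Rus but not Rss.
B: fails — Rab but not Rbb.
C: fails — Rvu but not Ruu.
D: fails — Rtu but not Ruu.
E: condition met.
Valid on: E.

E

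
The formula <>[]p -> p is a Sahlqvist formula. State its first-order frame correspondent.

symmetry: forall x forall y (Rxy -> Ryx)

Equivalently (dual form): p → □◇p.
Suppose p→□◇p is valid. Take Rxy and set V(p)={x}. Then p at x, so □◇p at x, so ◇p at y, so some z with Ryz has p; z=x, i.e. Ryx.
Conversely, on a frame with symmetry the schema holds at every world under every valuation.
So the correspondent is symmetry.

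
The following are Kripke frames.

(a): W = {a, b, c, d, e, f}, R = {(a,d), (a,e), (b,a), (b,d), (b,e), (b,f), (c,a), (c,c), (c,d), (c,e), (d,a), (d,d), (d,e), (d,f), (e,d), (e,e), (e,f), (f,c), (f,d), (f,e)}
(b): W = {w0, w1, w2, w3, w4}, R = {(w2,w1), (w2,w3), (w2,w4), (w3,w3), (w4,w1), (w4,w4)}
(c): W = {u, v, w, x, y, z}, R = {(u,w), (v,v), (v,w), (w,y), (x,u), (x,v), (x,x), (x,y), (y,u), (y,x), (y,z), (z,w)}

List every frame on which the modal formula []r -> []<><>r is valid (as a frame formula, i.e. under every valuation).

This is the axiom for a generalized confluence (Geach) condition; its first-order frame correspondent is forall x forall z (xRz -> exists w (xRw & z R^2 w)).
(a): holds.
(b): fails — w2Rw1 but no w with w2Rw and w1R²w.
(c): fails — uRw but no t with uRt and wR²t.

(a)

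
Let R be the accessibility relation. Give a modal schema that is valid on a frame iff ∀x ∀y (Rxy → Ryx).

s → □◇s

A defining formula is s → □◇s (the B axiom).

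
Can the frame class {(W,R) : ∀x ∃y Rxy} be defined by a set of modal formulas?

This is a Sahlqvist condition; the D axiom □r → ◇r defines it.
Suppose □r→◇r is valid. At any x set V(r)=W. Then □r at x, so ◇r at x, so x has a successor.

Yes, by □r → ◇r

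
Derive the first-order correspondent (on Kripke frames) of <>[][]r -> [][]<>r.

forall x forall y forall z ((xRy & x R^2 z) -> exists w (y R^2 w & zRw))

This is a Sahlqvist (Geach-type) schema ◇^1□^2r → □^2◇^1r.
Minimal-valuation argument: fix x; take any y with xR^1y and any z with xR^2z. Set V(r) to the set of worlds R-reachable from y in exactly 2 steps. Then □^2r holds at y, so the antecedent holds at x; validity forces ◇^1r at z, giving a w with zR^1w and yR^2w.
First-order correspondent: forall x forall y forall z ((xRy & x R^2 z) -> exists w (y R^2 w & zRw)).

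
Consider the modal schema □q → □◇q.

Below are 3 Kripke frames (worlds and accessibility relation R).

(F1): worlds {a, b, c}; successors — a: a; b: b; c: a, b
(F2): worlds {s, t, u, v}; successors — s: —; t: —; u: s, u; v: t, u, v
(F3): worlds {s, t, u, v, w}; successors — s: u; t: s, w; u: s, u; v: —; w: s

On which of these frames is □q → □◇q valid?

(F1)

Frame correspondent (Sahlqvist): ∀x ∀z (xRz → ∃w (xRw ∧ zRw)) — i.e. a generalized confluence (Geach) condition.
(F1): satisfies the condition.
(F2): fails — uRs but no w with uRw and sRw.
(F3): fails — tRs but no w* with tRw* and sRw*.
Valid on: (F1).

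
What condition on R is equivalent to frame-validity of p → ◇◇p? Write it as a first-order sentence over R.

∀x ∃w (x = w ∧ xR²w)

This is a Sahlqvist (Geach-type) schema ◇^0□^0p → □^0◇^2p.
Minimal-valuation argument: fix x; take any y with xR^0y and any z with xR^0z. Set V(p) to the set of worlds R-reachable from y in exactly 0 steps. Then □^0p holds at y, so the antecedent holds at x; validity forces ◇^2p at z, giving a w with zR^2w and yR^0w.
First-order correspondent: ∀x ∃w (x = w ∧ xR²w).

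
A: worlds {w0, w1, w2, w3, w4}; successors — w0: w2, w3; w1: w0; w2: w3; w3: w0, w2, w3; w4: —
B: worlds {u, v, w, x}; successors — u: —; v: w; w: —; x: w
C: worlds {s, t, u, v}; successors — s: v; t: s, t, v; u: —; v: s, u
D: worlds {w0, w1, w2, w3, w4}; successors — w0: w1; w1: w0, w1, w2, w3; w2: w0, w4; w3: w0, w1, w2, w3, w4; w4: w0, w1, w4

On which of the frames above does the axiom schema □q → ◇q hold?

D

Frame correspondent (Sahlqvist): ∀x ∃y Rxy — i.e. seriality.
A: fails — world w4 has no successor.
B: fails — world u has no successor.
C: fails — world u has no successor.
D: condition met.
Valid on: D.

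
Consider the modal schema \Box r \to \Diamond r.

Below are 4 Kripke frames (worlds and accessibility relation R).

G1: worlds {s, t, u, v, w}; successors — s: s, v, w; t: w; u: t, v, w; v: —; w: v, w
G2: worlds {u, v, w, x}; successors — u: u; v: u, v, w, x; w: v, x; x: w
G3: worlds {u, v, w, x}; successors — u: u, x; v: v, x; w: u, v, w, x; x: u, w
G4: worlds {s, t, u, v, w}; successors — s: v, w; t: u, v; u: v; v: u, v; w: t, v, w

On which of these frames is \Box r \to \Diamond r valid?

Frame correspondent (Sahlqvist): \forall x \exists y Rxy — i.e. seriality.
G1: fails — world v has no successor.
G2: condition met.
G3: condition met.
G4: condition met.

G2, G3, G4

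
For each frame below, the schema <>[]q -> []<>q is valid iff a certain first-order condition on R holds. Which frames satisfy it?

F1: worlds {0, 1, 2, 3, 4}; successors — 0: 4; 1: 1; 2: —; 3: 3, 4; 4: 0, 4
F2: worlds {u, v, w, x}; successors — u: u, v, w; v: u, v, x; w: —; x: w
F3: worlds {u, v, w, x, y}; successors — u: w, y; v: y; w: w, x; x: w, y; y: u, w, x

F1, F3

The schema corresponds to convergence: forall x forall y forall z (Rxy & Rxz -> exists w (Ryw & Rzw)).
F1: ✓.
F2: fails — Ruv and Ruw but v and w have no common successor.
F3: ✓.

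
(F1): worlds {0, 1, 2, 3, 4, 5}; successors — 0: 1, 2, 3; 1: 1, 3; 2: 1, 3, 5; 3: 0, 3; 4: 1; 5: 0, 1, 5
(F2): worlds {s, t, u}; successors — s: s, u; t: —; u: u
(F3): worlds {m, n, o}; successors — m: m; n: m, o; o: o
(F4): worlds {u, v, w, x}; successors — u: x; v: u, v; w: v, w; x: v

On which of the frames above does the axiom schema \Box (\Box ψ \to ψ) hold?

The schema corresponds to shift-reflexivity: \forall x \forall y (Rxy \to Ryy).
(F1): fails — R02 but not R22.
(F2): satisfies the condition.
(F3): satisfies the condition.
(F4): fails — Rvu but not Ruu.

(F2), (F3)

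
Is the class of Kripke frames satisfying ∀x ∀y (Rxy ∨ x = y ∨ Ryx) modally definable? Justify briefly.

Not modally definable

Modal frame validity is preserved under disjoint unions.
Take 2 disjoint single-world reflexive frames: each is trivially connected, but their disjoint union has 2 worlds with no edge between distinct components, so it is not connected.
Hence connectedness of R is not modally definable.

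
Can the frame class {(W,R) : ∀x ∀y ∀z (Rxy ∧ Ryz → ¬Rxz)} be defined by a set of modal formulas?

Not definable by any modal formula

Any modally definable frame class is closed under surjective bounded morphisms.
The 3-cycle (worlds w0,w1,w2 with w0→w1→w2→w0) is intransitive. Mapping every world to a single reflexive point • is a surjective bounded morphism; the reflexive point is not intransitive (R••∧R•• but R••).
So the class is not modally definable.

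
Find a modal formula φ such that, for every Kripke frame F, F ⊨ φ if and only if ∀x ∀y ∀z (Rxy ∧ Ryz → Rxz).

□r → □□r

The condition is transitivity. The 4 schema □r → □□r defines it.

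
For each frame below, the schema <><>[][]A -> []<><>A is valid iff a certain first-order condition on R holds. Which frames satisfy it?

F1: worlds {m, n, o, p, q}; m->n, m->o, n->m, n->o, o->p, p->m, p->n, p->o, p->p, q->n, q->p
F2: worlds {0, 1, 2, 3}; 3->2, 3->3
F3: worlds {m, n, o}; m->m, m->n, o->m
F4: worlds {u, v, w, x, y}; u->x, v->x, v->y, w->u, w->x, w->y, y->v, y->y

This is the axiom for a generalized confluence (Geach) condition; its first-order frame correspondent is forall x forall y forall z ((x R^2 y & xRz) -> exists w (y R^2 w & z R^2 w)).
F1: condition met.
F2: fails — 3R²2, 3R2 but no w with 2R²w and 2R²w.
F3: fails — mR²m, mRn but no w with mR²w and nR²w.
F4: fails — vR²v, vRx but no t with vR²t and xR²t.

F1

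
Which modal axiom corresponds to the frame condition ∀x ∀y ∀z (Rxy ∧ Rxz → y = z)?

◇q → □q

The condition is partial functionality. The CD schema ◇q → □q defines it.
Suppose ◇q→□q is valid. Take Rxy, Rxz and set V(q)={y}. Then ◇q at x, so □q at x, so q at z, i.e. z=y.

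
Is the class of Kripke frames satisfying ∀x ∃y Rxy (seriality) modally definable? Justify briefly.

Yes — defined by □p → ◇p

The condition is seriality. A defining modal formula is □p → ◇p.
Suppose □p→◇p is valid. At any x set V(p)=W. Then □p at x, so ◇p at x, so x has a successor.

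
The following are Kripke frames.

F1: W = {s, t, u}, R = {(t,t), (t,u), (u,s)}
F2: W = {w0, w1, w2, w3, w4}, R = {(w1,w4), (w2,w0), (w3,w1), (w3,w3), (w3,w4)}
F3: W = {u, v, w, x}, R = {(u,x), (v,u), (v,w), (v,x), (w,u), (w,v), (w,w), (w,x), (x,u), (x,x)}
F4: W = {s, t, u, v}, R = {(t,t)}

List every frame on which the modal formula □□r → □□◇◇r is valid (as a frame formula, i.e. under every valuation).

Frame correspondent (Sahlqvist): ∀x ∀z (xR²z → ∃w (xR²w ∧ zR²w)) — i.e. a generalized confluence (Geach) condition.
F1: fails — tR²s but no w with tR²w and sR²w.
F2: fails — w3R²w1 but no w with w3R²w and w1R²w.
F3: ✓.
F4: ✓.

F3, F4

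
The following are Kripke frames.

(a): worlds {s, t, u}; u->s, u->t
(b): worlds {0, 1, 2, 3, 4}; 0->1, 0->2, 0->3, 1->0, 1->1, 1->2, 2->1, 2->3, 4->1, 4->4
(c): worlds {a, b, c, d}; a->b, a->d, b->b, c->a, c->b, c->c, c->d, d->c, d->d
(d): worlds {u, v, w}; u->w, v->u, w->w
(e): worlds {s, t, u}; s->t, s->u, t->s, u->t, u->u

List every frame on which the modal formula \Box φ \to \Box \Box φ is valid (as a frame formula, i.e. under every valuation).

(a)

Frame correspondent (Sahlqvist): \forall x \forall y \forall z (Rxy \wedge Ryz \to Rxz) — i.e. transitivity.
(a): satisfies the condition.
(b): fails — R10 and R03 but not R13.
(c): fails — Rdc and Rcb but not Rdb.
(d): fails — Rvu and Ruw but not Rvw.
(e): fails — Rut and Rts but not Rus.
Valid on: (a).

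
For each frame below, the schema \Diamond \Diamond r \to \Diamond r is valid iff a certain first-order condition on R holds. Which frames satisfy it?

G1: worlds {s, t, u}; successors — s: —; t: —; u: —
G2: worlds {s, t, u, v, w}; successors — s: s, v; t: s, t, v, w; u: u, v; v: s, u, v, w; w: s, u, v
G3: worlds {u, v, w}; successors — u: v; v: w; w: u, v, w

G1

This is the axiom for transitivity; its first-order frame correspondent is \forall x \forall y \forall z (Rxy \wedge Ryz \to Rxz).
G1: satisfies the condition.
G2: fails — Ruv and Rvw but not Ruw.
G3: fails — Ruv and Rvw but not Ruw.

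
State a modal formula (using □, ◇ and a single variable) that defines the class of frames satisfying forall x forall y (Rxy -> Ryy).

□(□p → p)

This is shift-reflexivity; the standard corresponding axiom is T□: □(□p → p).
Suppose □(□p→p) is valid. Take Rxy and set V(p)={w : Ryw}. Then at y, □p holds; since □(□p→p) at x, □p→p at y, so p at y, i.e. Ryy.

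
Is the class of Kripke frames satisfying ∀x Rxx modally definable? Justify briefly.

The condition is reflexivity. A defining modal formula is □q → q.
Suppose □q→q is valid. At any x set V(q)={w : Rxw}. Then □q holds at x, so q holds at x, i.e. Rxx.

Yes — defined by □q → q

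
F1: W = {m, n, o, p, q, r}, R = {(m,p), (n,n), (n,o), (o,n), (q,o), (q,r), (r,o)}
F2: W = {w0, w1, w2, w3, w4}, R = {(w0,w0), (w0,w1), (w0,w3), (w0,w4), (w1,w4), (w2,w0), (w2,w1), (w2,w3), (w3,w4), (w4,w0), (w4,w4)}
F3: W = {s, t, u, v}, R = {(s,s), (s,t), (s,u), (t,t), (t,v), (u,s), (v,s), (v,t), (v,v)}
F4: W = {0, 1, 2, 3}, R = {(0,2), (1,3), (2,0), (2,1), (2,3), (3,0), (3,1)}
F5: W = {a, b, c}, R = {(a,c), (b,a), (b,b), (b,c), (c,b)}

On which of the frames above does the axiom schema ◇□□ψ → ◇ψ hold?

F2, F3, F4, F5

The schema corresponds to a generalized confluence (Geach) condition: ∀x ∀y (xRy → ∃w (yR²w ∧ xRw)).
F1: fails — mRp but no w with pR²w and mRw.
F2: satisfies the condition.
F3: satisfies the condition.
F4: satisfies the condition.
F5: satisfies the condition.
Valid on: F2, F3, F4, F5.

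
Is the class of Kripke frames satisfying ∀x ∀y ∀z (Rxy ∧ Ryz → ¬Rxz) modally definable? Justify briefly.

No

If a class were modally definable it would be closed under surjective bounded morphisms (Goldblatt–Thomason).
The 5-cycle (worlds w0,w1,w2,w3,w4 with w0→w1→w2→w3→w4→w0) is intransitive. Mapping every world to a single reflexive point • is a surjective bounded morphism; the reflexive point is not intransitive (R••∧R•• but R••).
So no modal formula (or set of formulas) defines exactly the intransitive frames.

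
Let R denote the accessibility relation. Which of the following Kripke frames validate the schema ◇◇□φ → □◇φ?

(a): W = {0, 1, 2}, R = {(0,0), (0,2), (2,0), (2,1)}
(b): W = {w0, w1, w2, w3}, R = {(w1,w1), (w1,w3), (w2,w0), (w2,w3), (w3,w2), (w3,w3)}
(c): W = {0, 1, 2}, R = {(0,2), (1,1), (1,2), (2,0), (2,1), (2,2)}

(c)

The schema corresponds to a generalized confluence (Geach) condition: ∀x ∀y ∀z ((xR²y ∧ xRz) → ∃w (yRw ∧ zRw)).
(a): fails — 0R²1, 0R0 but no w with 1Rw and 0Rw.
(b): fails — w2R²w2, w2Rw0 but no w with w2Rw and w0Rw.
(c): holds.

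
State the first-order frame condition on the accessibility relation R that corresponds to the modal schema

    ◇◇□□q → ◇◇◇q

This is a Sahlqvist (Geach-type) schema ◇^2□^2q → □^0◇^3q.
First-order correspondent: ∀x ∀y (xR²y → ∃w (yR²w ∧ xR³w)).

∀x ∀y (xR²y → ∃w (yR²w ∧ xR³w))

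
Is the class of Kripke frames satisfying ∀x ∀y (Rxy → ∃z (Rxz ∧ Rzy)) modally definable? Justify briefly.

Yes — defined by □□p → □p

The condition is density. A defining modal formula is □□p → □p.
Suppose □□p→□p is valid. Take Rxy and set V(p)={w : xR²w}. Then □□p at x, so □p at x, so p at y, i.e. ∃z(Rxz∧Rzy).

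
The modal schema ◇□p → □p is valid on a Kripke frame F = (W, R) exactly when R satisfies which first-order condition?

the Euclidean property: ∀x ∀y ∀z (Rxy ∧ Rxz → Ryz)

Replacing p by ¬p and contraposing gives the equivalent schema ◇p → □◇p.
Suppose ◇p→□◇p is valid. Take Rxy, Rxz and set V(p)={y}. Then ◇p at x, so □◇p at x, so ◇p at z, so some w with Rzw has p; w=y, i.e. Rzy. By symmetry of the argument, Ryz.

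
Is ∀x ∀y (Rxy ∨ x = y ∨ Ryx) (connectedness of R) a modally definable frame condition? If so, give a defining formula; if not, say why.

No

If a class were modally definable it would be closed under disjoint unions (Goldblatt–Thomason).
Take 3 disjoint single-world reflexive frames: each is trivially connected, but their disjoint union has 3 worlds with no edge between distinct components, so it is not connected.
So no modal formula (or set of formulas) defines exactly the connected frames.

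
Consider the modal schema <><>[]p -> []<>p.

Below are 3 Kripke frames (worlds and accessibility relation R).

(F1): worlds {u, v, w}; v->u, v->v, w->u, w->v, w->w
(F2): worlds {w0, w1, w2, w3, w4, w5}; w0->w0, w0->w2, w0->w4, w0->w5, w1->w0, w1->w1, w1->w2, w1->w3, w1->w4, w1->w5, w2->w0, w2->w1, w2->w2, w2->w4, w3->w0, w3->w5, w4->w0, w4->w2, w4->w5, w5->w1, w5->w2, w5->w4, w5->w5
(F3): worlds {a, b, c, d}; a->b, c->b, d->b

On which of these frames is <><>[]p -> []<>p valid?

(F2), (F3)

Frame correspondent (Sahlqvist): forall x forall y forall z ((x R^2 y & xRz) -> exists w (yRw & zRw)) — i.e. a generalized confluence (Geach) condition.
(F1): fails — vR²u, vRu but no t with uRt and uRt.
(F2): holds.
(F3): holds.
Valid on: (F2), (F3).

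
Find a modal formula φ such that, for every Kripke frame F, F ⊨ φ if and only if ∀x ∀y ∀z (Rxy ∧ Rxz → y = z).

◇q → □q

This is partial functionality; the standard corresponding axiom is CD: ◇q → □q.
Suppose ◇q→□q is valid. Take Rxy, Rxz and set V(q)={y}. Then ◇q at x, so □q at x, so q at z, i.e. z=y.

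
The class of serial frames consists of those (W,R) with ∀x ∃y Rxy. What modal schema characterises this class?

□p → ◇p

A defining formula is □p → ◇p (the D axiom).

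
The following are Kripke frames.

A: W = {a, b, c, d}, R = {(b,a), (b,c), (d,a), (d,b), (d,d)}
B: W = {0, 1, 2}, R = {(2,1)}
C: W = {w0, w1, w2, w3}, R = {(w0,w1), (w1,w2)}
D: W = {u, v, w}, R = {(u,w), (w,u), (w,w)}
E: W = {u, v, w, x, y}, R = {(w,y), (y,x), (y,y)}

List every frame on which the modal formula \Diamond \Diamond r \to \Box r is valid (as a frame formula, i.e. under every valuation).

B

Frame correspondent (Sahlqvist): \forall x \forall y \forall z ((x R^2 y \wedge xRz) \to \exists w (y = w \wedge z = w)) — i.e. a generalized confluence (Geach) condition.
A: fails — dR²a, dRb but a ≠ b.
B: condition met.
C: fails — w0R²w2, w0Rw1 but w2 ≠ w1.
D: fails — uR²u, uRw but u ≠ w.
E: fails — wR²x, wRy but x ≠ y.
Valid on: B.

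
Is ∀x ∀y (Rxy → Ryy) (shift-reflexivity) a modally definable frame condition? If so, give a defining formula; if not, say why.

Yes, by □(□r → r)

This is a Sahlqvist condition; the T□ axiom □(□r → r) defines it.
Suppose □(□r→r) is valid. Take Rxy and set V(r)={w : Ryw}. Then at y, □r holds; since □(□r→r) at x, □r→r at y, so r at y, i.e. Ryy.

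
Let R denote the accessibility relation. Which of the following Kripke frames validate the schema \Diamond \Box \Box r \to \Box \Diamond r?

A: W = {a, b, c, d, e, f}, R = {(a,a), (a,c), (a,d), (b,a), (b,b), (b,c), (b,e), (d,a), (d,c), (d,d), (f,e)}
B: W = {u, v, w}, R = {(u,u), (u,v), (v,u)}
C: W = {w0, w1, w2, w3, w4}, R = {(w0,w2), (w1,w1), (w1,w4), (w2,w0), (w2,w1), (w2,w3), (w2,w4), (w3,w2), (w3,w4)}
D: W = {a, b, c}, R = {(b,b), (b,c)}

This is the axiom for a generalized confluence (Geach) condition; its first-order frame correspondent is \forall x \forall y \forall z ((xRy \wedge xRz) \to \exists w (y R^2 w \wedge zRw)).
A: fails — aRa, aRc but no w with aR²w and cRw.
B: condition met.
C: fails — w1Rw1, w1Rw4 but no w with w1R²w and w4Rw.
D: fails — bRb, bRc but no w with bR²w and cRw.
Valid on: B.

B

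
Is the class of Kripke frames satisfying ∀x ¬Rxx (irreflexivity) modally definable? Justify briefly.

If a class were modally definable it would be closed under surjective bounded morphisms (Goldblatt–Thomason).
The 2-cycle (worlds 0,1 with 0→1→0) is irreflexive, and the map sending every world to a single reflexive point • is a surjective bounded morphism (forth: every edge maps to (•,•); back: every world has a successor). So any modal formula valid on the 2-cycle is also valid on the reflexive point, which is not irreflexive.
Hence irreflexivity is not modally definable.

Not modally definable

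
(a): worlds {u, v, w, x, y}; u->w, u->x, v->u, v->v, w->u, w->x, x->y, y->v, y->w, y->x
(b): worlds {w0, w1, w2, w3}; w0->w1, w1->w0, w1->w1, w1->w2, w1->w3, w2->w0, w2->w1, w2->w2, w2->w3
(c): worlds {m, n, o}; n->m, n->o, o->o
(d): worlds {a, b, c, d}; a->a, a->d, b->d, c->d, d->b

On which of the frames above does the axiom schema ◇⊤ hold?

This is the axiom for seriality; its first-order frame correspondent is ∀x ∃y Rxy.
(a): holds.
(b): fails — world w3 has no successor.
(c): fails — world m has no successor.
(d): holds.

(a), (d)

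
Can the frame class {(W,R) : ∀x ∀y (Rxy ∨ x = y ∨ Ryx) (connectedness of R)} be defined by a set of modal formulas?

Not definable by any modal formula

Any modally definable frame class is closed under disjoint unions.
Take 3 disjoint single-world reflexive frames: each is trivially connected, but their disjoint union has 3 worlds with no edge between distinct components, so it is not connected.
So the class is not modally definable.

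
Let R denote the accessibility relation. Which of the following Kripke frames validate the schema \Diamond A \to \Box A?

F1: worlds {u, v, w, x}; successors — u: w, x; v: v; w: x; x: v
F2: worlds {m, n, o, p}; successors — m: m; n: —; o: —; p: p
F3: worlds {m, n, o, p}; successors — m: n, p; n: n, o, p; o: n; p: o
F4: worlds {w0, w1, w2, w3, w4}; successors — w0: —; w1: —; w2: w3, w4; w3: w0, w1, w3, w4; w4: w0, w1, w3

Frame correspondent (Sahlqvist): \forall x \forall y \forall z (Rxy \wedge Rxz \to y = z) — i.e. partial functionality.
F1: fails — u sees both w and x.
F2: condition met.
F3: fails — m sees both n and p.
F4: fails — w2 sees both w3 and w4.

F2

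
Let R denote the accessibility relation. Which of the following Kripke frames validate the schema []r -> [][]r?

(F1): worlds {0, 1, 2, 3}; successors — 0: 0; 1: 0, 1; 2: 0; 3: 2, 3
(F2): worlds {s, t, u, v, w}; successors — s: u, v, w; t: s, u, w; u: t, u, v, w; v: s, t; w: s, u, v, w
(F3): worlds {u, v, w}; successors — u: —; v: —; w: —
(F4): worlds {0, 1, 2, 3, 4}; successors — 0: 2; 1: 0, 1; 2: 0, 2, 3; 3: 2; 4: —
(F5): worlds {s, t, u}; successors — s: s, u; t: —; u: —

(F3), (F5)

This is the axiom for transitivity; its first-order frame correspondent is forall x forall y forall z (Rxy & Ryz -> Rxz).
(F1): fails — R32 and R20 but not R30.
(F2): fails — Ruv and Rvs but not Rus.
(F3): holds.
(F4): fails — R10 and R02 but not R12.
(F5): holds.
Valid on: (F3), (F5).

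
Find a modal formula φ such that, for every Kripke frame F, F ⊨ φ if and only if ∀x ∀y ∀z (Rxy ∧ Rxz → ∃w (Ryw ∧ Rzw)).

◇□p → □◇p

This is convergence; the standard corresponding axiom is .2: ◇□p → □◇p.
Suppose ◇□p→□◇p is valid. Take Rxy, Rxz and set V(p)={w : Ryw}. Then □p at y so ◇□p at x, so □◇p at x, so ◇p at z, giving w with Rzw and Ryw.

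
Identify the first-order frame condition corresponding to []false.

emptiness of R

This is the Ver axiom.
It corresponds to emptiness of R: forall x forall y ~Rxy.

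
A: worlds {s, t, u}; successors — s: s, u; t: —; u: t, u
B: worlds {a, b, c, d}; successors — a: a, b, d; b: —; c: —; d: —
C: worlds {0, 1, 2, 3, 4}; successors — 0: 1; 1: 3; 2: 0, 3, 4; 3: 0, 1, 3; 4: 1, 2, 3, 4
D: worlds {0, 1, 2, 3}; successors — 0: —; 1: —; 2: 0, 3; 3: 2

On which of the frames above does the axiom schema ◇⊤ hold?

The schema corresponds to seriality: ∀x ∃y Rxy.
A: fails — world t has no successor.
B: fails — world b has no successor.
C: satisfies the condition.
D: fails — world 0 has no successor.

C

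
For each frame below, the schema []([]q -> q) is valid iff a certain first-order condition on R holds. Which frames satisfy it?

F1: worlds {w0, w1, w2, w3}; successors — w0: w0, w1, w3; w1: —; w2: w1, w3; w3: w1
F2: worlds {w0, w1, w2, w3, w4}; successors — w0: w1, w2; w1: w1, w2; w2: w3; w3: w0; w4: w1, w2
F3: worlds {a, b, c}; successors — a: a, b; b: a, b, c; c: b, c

Frame correspondent (Sahlqvist): forall x forall y (Rxy -> Ryy) — i.e. shift-reflexivity.
F1: fails — Rw3w1 but not Rw1w1.
F2: fails — Rw1w2 but not Rw2w2.
F3: condition met.

F3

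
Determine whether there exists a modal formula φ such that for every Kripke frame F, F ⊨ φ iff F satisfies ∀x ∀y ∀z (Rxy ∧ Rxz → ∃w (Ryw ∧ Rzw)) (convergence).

Yes, by ◇□p → □◇p

The condition is convergence. A defining modal formula is ◇□p → □◇p.
Suppose ◇□p→□◇p is valid. Take Rxy, Rxz and set V(p)={w : Ryw}. Then □p at y so ◇□p at x, so □◇p at x, so ◇p at z, giving w with Rzw and Ryw.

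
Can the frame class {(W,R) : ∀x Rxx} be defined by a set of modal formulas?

This is a Sahlqvist condition; the T axiom □r → r defines it.
Suppose □r→r is valid. At any x set V(r)={w : Rxw}. Then □r holds at x, so r holds at x, i.e. Rxx.

Yes — defined by □r → r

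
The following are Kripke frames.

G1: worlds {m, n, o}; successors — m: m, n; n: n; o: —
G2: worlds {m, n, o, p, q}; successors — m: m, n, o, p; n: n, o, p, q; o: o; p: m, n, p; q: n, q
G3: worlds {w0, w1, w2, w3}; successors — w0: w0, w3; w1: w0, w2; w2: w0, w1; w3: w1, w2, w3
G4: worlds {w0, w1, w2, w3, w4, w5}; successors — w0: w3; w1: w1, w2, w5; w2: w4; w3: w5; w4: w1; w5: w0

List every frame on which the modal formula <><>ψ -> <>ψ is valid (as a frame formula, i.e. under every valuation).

G1

The schema corresponds to transitivity: forall x forall y forall z (Rxy & Ryz -> Rxz).
G1: condition met.
G2: fails — Rpm and Rmo but not Rpo.
G3: fails — Rw1w2 and Rw2w1 but not Rw1w1.
G4: fails — Rw1w5 and Rw5w0 but not Rw1w0.
Valid on: G1.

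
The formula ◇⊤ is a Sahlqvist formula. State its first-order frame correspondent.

◇⊤ holds at w iff w has a successor, so frame-validity of ◇⊤ is exactly seriality. Equivalently via □A → ◇A:
Suppose □A→◇A is valid. At any x set V(A)=W. Then □A at x, so ◇A at x, so x has a successor.
Conversely, on a frame with seriality the schema holds at every world under every valuation.
So the correspondent is seriality.

seriality: ∀x ∃y Rxy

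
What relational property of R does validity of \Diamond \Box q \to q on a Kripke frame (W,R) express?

Replacing q by ¬q and contraposing gives the equivalent schema q → □◇q.
Suppose q→□◇q is valid. Take Rxy and set V(q)={x}. Then q at x, so □◇q at x, so ◇q at y, so some z with Ryz has q; z=x, i.e. Ryx.

symmetry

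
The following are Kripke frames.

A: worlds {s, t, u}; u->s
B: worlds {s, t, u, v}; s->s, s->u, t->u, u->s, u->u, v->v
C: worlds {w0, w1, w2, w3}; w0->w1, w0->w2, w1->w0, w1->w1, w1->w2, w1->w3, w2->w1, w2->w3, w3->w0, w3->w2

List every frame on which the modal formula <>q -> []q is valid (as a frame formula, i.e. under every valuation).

A

This is the axiom for partial functionality; its first-order frame correspondent is forall x forall y forall z (Rxy & Rxz -> y = z).
A: condition met.
B: fails — s sees both s and u.
C: fails — w0 sees both w1 and w2.
Valid on: A.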